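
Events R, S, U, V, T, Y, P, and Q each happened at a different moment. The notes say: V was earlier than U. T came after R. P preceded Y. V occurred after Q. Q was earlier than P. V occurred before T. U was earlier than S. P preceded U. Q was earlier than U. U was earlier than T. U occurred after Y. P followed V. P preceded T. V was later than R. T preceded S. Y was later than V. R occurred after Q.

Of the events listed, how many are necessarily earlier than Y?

4

Directly stated before Y: P and V.
Q reaches Y via Q → P → Y.
R reaches Y via R → V → Y.
That's P, Q, R, and V — 4 in all.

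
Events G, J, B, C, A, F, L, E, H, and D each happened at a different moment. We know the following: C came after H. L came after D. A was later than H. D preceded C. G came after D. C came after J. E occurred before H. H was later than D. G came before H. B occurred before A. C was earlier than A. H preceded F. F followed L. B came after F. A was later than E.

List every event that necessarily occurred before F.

Directly stated before F: H and L.
D reaches F via D → L → F.
E reaches F via E → H → F.
G reaches F via G → H → F.

D, E, G, H, L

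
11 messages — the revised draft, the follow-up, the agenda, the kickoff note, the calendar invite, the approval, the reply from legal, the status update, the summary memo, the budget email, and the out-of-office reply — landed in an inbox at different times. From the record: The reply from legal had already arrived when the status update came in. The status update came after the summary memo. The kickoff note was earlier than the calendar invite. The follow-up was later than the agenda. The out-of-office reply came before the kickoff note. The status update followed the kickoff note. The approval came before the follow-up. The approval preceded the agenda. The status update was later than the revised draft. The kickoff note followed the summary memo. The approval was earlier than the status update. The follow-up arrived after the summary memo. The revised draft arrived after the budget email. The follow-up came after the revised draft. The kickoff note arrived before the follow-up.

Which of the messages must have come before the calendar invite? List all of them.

the kickoff note, the out-of-office reply, the summary memo

Directly stated before the calendar invite: the kickoff note.
The out-of-office reply reaches the calendar invite via the out-of-office reply → the kickoff note → the calendar invite.
The summary memo reaches the calendar invite via the summary memo → the kickoff note → the calendar invite.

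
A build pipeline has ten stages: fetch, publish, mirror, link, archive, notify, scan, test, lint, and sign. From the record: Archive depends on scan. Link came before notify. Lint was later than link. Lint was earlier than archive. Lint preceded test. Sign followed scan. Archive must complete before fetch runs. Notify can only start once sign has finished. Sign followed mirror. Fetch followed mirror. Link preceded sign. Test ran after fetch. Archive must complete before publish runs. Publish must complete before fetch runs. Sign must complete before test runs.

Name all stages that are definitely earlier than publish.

archive, link, lint, scan

Directly stated before publish: archive.
Link reaches publish via link → lint → archive → publish.
Lint reaches publish via lint → archive → publish.
Scan reaches publish via scan → archive → publish.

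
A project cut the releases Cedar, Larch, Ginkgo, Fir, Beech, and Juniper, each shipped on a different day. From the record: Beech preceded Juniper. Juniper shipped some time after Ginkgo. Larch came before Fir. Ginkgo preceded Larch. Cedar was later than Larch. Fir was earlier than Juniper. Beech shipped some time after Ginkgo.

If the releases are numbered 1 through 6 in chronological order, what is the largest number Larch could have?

3

Larch must come before Cedar, Fir, and Juniper — 3 releases forced after it.
Everything else can be placed before Larch in some valid order, so Larch can sit as late as position 6 − 3 = 3.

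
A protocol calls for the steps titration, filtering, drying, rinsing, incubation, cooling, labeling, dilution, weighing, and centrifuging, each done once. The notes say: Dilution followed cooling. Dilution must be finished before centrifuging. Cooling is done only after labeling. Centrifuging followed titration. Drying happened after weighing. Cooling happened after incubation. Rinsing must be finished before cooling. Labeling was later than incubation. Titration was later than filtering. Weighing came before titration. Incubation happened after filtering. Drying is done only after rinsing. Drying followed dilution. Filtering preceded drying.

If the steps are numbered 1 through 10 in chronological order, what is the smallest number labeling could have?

3

Filtering and incubation must both come before labeling — 2 forced predecessors.
Nothing else is forced ahead of labeling, so its earliest slot is position 2 + 1 = 3.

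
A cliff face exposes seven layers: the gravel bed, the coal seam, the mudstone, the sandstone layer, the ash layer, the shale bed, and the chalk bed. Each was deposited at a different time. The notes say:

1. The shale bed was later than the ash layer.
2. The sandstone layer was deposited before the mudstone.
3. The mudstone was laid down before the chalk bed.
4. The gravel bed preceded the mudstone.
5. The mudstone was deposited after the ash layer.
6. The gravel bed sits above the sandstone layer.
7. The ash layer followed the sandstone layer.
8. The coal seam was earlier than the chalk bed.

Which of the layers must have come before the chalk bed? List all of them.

Directly stated before the chalk bed: the coal seam and the mudstone.
The ash layer reaches the chalk bed via the ash layer → the mudstone → the chalk bed.
The gravel bed reaches the chalk bed via the gravel bed → the mudstone → the chalk bed.
The sandstone layer reaches the chalk bed via the sandstone layer → the mudstone → the chalk bed.

the ash layer, the coal seam, the gravel bed, the mudstone, the sandstone layer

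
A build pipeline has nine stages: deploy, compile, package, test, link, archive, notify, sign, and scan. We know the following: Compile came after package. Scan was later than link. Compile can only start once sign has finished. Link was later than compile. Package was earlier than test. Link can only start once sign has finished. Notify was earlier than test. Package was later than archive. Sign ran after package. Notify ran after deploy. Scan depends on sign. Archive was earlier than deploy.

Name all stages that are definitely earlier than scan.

archive, compile, link, package, sign

Directly stated before scan: link and sign.
Archive reaches scan via archive → package → sign → scan.
Compile reaches scan via compile → link → scan.
Package reaches scan via package → sign → scan.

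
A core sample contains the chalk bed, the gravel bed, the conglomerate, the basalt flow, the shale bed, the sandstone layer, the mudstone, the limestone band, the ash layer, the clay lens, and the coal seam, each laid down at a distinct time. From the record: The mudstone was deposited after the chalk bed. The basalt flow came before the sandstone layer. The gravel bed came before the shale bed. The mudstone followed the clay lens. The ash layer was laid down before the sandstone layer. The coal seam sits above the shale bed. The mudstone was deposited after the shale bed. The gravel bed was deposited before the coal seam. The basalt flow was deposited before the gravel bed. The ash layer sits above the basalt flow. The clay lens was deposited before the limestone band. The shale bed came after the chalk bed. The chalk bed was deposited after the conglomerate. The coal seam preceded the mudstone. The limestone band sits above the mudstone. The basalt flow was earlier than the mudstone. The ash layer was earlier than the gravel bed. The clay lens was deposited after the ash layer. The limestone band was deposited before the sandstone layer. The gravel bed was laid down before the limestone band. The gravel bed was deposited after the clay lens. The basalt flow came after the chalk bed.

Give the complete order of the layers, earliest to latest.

The constraints fix every adjacent pair, so only one ordering works:
the conglomerate → the chalk bed → the basalt flow → the ash layer → the clay lens → the gravel bed → the shale bed → the coal seam → the mudstone → the limestone band → the sandstone layer.

the conglomerate, the chalk bed, the basalt flow, the ash layer, the clay lens, the gravel bed, the shale bed, the coal seam, the mudstone, the limestone band, the sandstone layer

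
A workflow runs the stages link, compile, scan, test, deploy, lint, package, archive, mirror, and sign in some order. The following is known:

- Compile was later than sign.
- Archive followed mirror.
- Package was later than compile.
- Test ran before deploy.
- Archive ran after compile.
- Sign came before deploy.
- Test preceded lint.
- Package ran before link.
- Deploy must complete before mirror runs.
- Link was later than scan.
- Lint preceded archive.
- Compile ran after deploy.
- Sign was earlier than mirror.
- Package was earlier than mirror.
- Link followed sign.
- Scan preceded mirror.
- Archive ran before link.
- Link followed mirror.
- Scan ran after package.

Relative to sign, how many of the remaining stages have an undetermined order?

Forced after sign: archive, compile, deploy, link, mirror, package, and scan.
That leaves lint and test with no forced order relative to sign — 2.

2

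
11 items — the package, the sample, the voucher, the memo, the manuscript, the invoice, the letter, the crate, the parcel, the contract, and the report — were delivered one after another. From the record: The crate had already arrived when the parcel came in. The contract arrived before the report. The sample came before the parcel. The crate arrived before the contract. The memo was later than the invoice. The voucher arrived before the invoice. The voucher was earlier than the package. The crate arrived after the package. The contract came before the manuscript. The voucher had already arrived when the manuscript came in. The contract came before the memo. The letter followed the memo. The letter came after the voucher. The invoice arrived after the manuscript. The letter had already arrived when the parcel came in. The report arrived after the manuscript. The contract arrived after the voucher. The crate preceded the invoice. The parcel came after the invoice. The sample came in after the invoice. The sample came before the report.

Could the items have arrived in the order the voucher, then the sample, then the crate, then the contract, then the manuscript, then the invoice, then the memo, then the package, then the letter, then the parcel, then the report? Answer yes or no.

no

The constraints require the package before the crate, but in the proposed sequence the crate appears ahead of the package. That one violation is enough.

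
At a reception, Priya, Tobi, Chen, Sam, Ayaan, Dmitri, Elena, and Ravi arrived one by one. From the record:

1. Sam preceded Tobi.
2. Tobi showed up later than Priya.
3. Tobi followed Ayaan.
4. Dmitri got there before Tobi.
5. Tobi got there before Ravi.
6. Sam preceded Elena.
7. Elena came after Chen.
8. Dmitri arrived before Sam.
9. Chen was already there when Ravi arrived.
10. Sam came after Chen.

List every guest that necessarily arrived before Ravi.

Ayaan, Chen, Dmitri, Priya, Sam, Tobi

Directly stated before Ravi: Chen and Tobi.
Ayaan reaches Ravi via Ayaan → Tobi → Ravi.
Dmitri reaches Ravi via Dmitri → Tobi → Ravi.
Priya reaches Ravi via Priya → Tobi → Ravi.
Likewise Sam reaches Ravi by chaining the stated constraints.
No chain forces Elena ahead of Ravi.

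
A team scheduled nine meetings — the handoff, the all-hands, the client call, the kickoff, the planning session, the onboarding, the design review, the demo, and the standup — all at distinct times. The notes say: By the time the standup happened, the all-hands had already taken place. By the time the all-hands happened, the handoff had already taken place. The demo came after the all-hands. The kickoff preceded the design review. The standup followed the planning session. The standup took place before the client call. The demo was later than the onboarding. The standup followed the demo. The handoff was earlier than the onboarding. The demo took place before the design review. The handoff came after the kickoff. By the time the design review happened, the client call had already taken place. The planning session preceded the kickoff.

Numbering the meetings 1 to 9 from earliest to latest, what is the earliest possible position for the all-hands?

The handoff, the kickoff, and the planning session must all come before the all-hands — 3 forced predecessors.
Nothing else is forced ahead of the all-hands, so its earliest slot is position 3 + 1 = 4.

4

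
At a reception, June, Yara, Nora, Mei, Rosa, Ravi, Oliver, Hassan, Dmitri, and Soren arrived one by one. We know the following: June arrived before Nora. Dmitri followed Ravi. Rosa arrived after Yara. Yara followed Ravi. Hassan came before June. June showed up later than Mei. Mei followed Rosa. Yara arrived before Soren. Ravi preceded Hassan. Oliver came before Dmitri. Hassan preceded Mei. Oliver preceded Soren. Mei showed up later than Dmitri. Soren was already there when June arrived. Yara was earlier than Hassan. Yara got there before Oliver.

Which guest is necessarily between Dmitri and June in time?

Mei

Tracing the constraints gives Dmitri → Mei → June, so Mei sits after Dmitri and before June.
No other guest is forced both after Dmitri and before June.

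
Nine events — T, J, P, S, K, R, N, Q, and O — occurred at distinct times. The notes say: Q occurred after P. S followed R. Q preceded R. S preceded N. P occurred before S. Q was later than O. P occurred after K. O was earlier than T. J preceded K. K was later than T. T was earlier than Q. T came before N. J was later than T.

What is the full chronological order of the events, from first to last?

The constraints fix every adjacent pair, so only one ordering works:
O → T → J → K → P → Q → R → S → N.

O, T, J, K, P, Q, R, S, N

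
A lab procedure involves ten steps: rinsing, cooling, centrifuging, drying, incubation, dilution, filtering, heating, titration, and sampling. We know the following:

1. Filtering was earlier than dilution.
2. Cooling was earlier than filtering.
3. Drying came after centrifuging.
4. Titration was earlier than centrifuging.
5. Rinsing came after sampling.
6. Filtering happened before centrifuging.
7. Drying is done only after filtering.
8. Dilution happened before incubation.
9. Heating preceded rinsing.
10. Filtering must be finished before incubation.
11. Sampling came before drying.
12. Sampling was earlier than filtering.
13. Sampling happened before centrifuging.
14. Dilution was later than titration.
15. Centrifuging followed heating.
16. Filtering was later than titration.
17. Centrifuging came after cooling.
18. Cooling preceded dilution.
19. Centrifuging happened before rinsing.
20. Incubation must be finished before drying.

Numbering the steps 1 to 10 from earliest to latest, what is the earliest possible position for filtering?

Cooling, sampling, and titration must all come before filtering — 3 forced predecessors.
Nothing else is forced ahead of filtering, so its earliest slot is position 3 + 1 = 4.

4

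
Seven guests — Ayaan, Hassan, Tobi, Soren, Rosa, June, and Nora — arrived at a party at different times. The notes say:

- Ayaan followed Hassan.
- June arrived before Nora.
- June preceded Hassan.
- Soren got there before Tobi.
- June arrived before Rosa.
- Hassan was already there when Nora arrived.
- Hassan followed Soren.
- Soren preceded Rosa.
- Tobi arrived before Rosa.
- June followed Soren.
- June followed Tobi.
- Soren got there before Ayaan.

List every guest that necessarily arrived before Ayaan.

Directly stated before Ayaan: Hassan and Soren.
June reaches Ayaan via June → Hassan → Ayaan.
Tobi reaches Ayaan via Tobi → June → Hassan → Ayaan.
No chain forces Rosa (or any of the others) ahead of Ayaan.

Hassan, June, Soren, Tobi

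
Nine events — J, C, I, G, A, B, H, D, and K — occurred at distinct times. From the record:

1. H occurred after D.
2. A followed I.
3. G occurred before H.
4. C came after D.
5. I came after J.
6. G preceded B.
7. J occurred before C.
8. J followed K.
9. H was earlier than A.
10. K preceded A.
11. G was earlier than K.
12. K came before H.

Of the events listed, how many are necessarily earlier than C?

Directly stated before C: D and J.
G reaches C via G → K → J → C.
K reaches C via K → J → C.
That's D, G, J, and K — 4 in all.

4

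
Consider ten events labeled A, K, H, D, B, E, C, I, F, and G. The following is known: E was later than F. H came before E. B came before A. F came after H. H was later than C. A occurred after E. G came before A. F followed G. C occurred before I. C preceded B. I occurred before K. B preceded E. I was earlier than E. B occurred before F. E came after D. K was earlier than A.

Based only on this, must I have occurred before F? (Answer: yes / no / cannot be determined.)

cannot be determined

No chain of stated constraints runs from I to F, and none runs from F to I either.
So the relative order of I and F is not fixed by the given facts.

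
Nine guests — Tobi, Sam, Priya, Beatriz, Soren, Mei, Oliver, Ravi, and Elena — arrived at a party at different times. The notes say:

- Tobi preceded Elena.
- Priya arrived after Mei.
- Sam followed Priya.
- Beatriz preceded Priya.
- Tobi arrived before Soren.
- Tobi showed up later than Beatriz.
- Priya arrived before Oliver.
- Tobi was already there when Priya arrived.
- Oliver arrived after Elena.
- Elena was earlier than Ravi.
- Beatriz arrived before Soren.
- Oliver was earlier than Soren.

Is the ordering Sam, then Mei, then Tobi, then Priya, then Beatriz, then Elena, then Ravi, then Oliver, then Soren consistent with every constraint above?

no

The constraints require Beatriz before Priya, but in the proposed sequence Priya appears ahead of Beatriz. That one violation is enough.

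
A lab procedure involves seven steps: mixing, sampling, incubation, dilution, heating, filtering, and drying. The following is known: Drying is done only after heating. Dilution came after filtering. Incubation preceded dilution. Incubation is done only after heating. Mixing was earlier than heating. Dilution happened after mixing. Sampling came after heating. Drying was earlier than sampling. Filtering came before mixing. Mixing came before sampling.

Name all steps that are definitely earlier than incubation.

Directly stated before incubation: heating.
Filtering reaches incubation via filtering → mixing → heating → incubation.
Mixing reaches incubation via mixing → heating → incubation.

filtering, heating, mixing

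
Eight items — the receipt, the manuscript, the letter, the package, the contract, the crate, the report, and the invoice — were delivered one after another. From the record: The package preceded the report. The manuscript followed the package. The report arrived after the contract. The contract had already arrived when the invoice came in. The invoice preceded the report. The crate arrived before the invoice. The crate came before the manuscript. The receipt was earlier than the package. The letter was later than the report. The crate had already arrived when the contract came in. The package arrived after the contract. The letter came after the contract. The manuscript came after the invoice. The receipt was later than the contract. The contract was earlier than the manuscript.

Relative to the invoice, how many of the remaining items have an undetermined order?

Forced before the invoice: the contract and the crate; forced after the invoice: the letter, the manuscript, and the report.
That leaves the package and the receipt with no forced order relative to the invoice — 2.

2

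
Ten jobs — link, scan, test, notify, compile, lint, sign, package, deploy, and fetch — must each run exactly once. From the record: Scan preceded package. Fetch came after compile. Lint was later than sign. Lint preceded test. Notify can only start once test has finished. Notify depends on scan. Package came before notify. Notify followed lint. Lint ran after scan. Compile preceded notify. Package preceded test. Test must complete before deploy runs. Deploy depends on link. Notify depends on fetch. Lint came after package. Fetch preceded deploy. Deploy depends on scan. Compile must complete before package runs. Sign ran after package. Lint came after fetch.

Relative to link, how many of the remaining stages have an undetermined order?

8

Forced after link: deploy.
That leaves compile, fetch, lint, notify, package, scan, sign, and test with no forced order relative to link — 8.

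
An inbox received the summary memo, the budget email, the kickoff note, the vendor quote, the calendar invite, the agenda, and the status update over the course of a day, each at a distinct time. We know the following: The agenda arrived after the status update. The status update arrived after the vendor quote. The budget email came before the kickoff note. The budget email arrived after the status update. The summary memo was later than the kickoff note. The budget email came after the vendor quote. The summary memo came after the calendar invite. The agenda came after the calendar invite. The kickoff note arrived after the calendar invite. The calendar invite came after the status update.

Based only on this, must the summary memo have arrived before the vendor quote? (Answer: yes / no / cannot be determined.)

no

Tracing the constraints gives the vendor quote → the status update → the calendar invite → the summary memo, so the vendor quote must come before the summary memo.
That means the summary memo cannot be before the vendor quote.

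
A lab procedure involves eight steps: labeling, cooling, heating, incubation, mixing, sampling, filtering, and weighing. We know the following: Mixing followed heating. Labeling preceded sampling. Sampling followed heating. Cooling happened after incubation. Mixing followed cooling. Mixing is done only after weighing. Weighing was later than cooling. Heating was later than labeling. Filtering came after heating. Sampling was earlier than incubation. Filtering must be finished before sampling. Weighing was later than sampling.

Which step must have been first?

labeling

Labeling has a chain of constraints placing it before every other step, so labeling must be first.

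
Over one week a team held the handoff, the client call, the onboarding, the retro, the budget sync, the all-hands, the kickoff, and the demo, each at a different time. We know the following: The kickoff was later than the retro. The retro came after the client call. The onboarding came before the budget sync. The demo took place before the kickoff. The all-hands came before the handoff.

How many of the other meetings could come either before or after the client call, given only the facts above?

5

Forced after the client call: the kickoff and the retro.
That leaves the all-hands, the budget sync, the demo, the handoff, and the onboarding with no forced order relative to the client call — 5.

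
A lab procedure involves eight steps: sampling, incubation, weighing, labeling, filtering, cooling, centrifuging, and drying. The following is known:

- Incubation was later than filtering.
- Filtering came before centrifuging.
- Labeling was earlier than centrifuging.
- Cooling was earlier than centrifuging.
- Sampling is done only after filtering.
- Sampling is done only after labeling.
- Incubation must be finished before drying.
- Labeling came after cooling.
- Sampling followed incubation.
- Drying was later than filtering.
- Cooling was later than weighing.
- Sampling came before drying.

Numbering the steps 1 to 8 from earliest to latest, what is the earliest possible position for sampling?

Cooling, filtering, incubation, labeling, and weighing must all come before sampling — 5 forced predecessors.
Nothing else is forced ahead of sampling, so its earliest slot is position 5 + 1 = 6.

6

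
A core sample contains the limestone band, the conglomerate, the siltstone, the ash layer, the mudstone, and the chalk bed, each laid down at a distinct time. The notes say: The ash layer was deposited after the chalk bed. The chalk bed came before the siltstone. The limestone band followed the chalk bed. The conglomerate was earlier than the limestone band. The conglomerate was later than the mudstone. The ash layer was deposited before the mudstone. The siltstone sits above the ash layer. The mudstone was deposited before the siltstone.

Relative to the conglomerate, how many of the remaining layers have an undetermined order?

1

Forced before the conglomerate: the ash layer, the chalk bed, and the mudstone; forced after the conglomerate: the limestone band.
That leaves the siltstone with no forced order relative to the conglomerate — 1.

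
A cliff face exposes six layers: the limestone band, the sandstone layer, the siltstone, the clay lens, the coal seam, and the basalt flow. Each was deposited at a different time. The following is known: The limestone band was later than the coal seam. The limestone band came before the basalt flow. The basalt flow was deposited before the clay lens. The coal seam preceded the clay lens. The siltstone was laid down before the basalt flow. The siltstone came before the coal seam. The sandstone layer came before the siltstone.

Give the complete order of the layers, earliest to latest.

the sandstone layer, the siltstone, the coal seam, the limestone band, the basalt flow, the clay lens

The constraints fix every adjacent pair, so only one ordering works:
the sandstone layer → the siltstone → the coal seam → the limestone band → the basalt flow → the clay lens.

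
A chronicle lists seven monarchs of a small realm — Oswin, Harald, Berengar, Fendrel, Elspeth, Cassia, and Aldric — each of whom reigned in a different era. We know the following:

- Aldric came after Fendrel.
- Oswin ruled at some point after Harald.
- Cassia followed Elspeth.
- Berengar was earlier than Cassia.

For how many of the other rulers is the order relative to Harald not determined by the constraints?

5

Forced after Harald: Oswin.
That leaves Aldric, Berengar, Cassia, Elspeth, and Fendrel with no forced order relative to Harald — 5.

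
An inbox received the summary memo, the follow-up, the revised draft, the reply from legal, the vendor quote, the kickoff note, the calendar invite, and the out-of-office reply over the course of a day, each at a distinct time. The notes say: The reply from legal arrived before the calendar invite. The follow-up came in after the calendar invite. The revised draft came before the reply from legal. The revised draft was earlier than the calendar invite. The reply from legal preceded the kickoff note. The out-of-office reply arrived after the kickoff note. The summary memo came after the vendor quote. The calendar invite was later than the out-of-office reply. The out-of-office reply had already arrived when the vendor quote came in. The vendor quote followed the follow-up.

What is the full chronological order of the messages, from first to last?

the revised draft, the reply from legal, the kickoff note, the out-of-office reply, the calendar invite, the follow-up, the vendor quote, the summary memo

The constraints fix every adjacent pair, so only one ordering works:
the revised draft → the reply from legal → the kickoff note → the out-of-office reply → the calendar invite → the follow-up → the vendor quote → the summary memo.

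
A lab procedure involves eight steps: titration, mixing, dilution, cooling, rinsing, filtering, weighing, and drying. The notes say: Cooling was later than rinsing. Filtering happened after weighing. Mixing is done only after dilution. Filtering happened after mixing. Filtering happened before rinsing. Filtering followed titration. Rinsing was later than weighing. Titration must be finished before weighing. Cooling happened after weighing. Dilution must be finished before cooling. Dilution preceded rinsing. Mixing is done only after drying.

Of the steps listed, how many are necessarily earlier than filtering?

Directly stated before filtering: mixing, titration, and weighing.
Dilution reaches filtering via dilution → mixing → filtering.
Drying reaches filtering via drying → mixing → filtering.
That's dilution, drying, mixing, titration, and weighing — 5 in all.

5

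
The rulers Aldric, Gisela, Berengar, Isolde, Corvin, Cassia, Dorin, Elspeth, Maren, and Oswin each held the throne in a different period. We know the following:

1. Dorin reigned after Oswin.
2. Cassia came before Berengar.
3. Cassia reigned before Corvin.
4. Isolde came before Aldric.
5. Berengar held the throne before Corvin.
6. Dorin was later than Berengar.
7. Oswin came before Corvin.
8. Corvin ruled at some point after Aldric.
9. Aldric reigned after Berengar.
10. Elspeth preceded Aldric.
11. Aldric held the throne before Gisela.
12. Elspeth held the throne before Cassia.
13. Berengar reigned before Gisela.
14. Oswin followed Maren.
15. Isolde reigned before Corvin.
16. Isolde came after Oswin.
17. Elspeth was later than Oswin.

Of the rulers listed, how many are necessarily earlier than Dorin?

5

Directly stated before Dorin: Berengar and Oswin.
Cassia reaches Dorin via Cassia → Berengar → Dorin.
Elspeth reaches Dorin via Elspeth → Cassia → Berengar → Dorin.
Maren reaches Dorin via Maren → Oswin → Dorin.
That's Berengar, Cassia, Elspeth, Maren, and Oswin — 5 in all.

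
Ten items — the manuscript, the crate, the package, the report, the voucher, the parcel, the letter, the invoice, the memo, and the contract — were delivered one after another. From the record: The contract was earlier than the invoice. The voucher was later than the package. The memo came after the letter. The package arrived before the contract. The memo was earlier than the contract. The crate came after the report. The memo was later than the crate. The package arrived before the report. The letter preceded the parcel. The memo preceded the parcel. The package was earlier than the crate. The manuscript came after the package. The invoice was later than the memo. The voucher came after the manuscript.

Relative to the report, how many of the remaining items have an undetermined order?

Forced before the report: the package; forced after the report: the contract, the crate, the invoice, the memo, and the parcel.
That leaves the letter, the manuscript, and the voucher with no forced order relative to the report — 3.

3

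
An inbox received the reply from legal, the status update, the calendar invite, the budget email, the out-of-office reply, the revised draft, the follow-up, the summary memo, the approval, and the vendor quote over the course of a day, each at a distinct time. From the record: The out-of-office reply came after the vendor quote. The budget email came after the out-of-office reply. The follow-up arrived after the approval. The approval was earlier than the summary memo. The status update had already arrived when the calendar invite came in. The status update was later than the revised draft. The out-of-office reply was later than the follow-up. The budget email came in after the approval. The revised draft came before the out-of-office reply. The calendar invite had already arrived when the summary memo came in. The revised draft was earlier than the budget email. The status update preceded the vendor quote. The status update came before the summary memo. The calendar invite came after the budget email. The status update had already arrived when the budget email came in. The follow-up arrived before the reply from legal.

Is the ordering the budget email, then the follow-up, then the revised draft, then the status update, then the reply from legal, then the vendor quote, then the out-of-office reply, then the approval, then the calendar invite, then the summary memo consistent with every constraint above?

no

The constraints require the approval before the budget email, but in the proposed sequence the budget email appears ahead of the approval. That one violation is enough.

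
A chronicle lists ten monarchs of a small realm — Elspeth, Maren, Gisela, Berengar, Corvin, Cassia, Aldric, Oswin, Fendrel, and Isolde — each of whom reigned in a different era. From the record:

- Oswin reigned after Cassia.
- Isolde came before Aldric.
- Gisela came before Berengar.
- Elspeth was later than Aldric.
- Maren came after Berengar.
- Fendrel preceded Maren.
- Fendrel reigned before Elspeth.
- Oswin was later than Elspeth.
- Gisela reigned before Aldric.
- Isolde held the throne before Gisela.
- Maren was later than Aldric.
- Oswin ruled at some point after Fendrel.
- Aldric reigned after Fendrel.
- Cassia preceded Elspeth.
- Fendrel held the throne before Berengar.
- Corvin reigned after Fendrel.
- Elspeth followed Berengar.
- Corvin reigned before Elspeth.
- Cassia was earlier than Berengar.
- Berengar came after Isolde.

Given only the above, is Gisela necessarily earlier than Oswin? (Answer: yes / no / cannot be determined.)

Chain the constraints: Gisela → Aldric → Elspeth → Oswin. Each link is directly stated, so Gisela comes before Oswin.

yes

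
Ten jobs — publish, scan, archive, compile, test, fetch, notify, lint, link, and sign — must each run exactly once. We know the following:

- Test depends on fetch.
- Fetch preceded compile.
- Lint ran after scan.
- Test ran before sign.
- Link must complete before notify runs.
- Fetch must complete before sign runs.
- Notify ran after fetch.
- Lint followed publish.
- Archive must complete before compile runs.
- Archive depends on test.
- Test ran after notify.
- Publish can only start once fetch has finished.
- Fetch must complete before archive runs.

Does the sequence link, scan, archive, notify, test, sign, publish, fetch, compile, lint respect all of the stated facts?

The constraints require test before archive, but in the proposed sequence archive appears ahead of test. That one violation is enough.

no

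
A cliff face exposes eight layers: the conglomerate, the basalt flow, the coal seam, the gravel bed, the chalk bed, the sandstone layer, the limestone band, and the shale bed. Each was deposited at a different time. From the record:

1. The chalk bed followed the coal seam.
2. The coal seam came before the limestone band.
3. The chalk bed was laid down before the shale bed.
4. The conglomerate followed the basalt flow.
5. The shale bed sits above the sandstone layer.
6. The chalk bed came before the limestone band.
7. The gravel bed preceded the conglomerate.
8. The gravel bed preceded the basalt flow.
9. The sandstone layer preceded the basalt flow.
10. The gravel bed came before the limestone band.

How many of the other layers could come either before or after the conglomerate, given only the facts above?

4

Forced before the conglomerate: the basalt flow, the gravel bed, and the sandstone layer.
That leaves the chalk bed, the coal seam, the limestone band, and the shale bed with no forced order relative to the conglomerate — 4.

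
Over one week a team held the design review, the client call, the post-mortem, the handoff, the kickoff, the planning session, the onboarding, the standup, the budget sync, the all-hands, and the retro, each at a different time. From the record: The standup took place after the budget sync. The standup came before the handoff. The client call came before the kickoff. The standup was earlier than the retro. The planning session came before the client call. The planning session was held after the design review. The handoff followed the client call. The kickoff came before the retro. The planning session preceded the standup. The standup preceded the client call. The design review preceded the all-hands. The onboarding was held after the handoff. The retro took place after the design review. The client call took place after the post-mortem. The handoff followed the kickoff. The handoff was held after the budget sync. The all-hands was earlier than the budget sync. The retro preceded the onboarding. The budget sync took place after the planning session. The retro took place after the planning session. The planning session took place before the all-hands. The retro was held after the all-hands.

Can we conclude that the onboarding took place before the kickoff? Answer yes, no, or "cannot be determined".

no

Tracing the constraints gives the kickoff → the retro → the onboarding, so the kickoff must come before the onboarding.
That means the onboarding cannot be before the kickoff.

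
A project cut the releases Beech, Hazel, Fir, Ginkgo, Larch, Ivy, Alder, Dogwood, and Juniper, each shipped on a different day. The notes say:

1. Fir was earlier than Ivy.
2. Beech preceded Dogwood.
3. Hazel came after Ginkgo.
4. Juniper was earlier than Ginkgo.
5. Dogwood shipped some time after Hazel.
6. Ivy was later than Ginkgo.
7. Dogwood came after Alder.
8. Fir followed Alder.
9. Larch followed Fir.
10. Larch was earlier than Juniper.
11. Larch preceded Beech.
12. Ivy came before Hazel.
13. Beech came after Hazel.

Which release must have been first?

Alder has a chain of constraints placing it before every other release, so Alder must be first.

Alder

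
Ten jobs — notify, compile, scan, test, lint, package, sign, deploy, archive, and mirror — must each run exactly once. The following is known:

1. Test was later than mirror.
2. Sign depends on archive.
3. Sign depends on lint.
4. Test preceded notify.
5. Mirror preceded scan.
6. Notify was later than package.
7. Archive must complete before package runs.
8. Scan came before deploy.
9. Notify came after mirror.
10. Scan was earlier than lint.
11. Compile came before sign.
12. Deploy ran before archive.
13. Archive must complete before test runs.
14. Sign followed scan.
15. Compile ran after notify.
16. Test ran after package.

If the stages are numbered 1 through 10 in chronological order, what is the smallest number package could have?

Archive, deploy, mirror, and scan must all come before package — 4 forced predecessors.
Nothing else is forced ahead of package, so its earliest slot is position 4 + 1 = 5.

5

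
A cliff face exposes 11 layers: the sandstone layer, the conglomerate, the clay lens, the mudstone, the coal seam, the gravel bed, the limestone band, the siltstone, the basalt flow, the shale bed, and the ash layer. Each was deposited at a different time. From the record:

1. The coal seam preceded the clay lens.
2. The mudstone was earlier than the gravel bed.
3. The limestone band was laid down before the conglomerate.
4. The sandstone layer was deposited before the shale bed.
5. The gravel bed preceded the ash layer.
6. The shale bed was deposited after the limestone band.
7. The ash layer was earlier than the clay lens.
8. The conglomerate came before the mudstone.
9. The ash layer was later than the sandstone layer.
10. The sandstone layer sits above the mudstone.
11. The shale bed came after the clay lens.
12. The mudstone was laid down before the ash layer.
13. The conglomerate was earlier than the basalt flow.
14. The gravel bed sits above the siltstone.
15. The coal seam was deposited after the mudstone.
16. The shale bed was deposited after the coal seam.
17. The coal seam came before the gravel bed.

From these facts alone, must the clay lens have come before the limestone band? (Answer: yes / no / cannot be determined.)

no

Tracing the constraints gives the limestone band → the conglomerate → the mudstone → the coal seam → the clay lens, so the limestone band must come before the clay lens.
That means the clay lens cannot be before the limestone band.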